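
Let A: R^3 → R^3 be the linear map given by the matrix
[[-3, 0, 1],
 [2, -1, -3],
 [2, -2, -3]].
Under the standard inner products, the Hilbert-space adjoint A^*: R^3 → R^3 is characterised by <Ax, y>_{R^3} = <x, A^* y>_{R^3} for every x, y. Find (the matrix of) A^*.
A^* = A^T =
[[-3, 2, 2],
 [0, -1, -2],
 [1, -3, -3]]

For real matrices with standard dot products, the defining identity <Ax, y> = <x, A^* y> gives (Ax)^T y = x^T (A^*) y, i.e. x^T A^T y = x^T (A^*) y. Since this holds for all x, y, we must have A^* = A^T. Therefore
A^* =
[[-3, 2, 2],
 [0, -1, -2],
 [1, -3, -3]].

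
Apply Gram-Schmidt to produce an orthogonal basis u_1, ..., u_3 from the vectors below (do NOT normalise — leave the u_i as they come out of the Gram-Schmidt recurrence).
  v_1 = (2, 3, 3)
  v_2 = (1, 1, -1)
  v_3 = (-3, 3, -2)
Orthogonal basis:
  u_1 = (2, 3, 3)
  u_2 = (9/11, 8/11, -14/11)
  u_3 = (-105/31, 175/62, -35/62)

Apply the Gram-Schmidt recurrence
  u_1 = v_1
  u_i = v_i − Σ_{j<i} ((v_i · u_j) / (u_j · u_j)) · u_j.

Step by step this gives:
  u_1 = (2, 3, 3)
  u_2 = (9/11, 8/11, -14/11)
  u_3 = (-105/31, 175/62, -35/62)

Orthogonality check:
  u_2 · u_1 = 0 (should be 0)
  u_3 · u_1 = 0 (should be 0)
  u_3 · u_2 = 0 (should be 0)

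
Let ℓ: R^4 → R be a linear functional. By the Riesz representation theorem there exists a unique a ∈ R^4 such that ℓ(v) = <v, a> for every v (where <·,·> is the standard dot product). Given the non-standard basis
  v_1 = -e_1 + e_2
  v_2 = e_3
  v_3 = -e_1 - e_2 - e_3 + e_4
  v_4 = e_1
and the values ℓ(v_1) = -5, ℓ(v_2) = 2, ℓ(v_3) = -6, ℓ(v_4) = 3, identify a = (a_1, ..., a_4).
a = (3, -2, 2, -3)

Write a = (a_1, ..., a_4) in the standard basis. For each basis vector v_i, ℓ(v_i) = <v_i, a> is a linear equation in the a_j's. Collect the n equations into a matrix system V a = ℓ, where row i of V is v_i (expressed in the standard basis). Since V is invertible (lower-triangular with 1s on the diagonal, up to permutation), solve by back-substitution:
  V =
[[-1, 1, 0, 0],
 [0, 0, 1, 0],
 [-1, -1, -1, 1],
 [1, 0, 0, 0]]
  V a = (-5, 2, -6, 3)
Solving gives a = (3, -2, 2, -3).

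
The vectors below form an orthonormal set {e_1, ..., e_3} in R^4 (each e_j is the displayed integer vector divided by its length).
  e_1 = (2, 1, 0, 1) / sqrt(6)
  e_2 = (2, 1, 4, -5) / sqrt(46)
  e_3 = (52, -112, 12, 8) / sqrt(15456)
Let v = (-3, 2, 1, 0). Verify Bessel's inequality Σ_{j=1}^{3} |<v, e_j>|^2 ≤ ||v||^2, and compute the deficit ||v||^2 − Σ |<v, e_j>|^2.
Σ |<v, e_j>|^2 = 80/7; ||v||^2 = 14; deficit = 18/7

Write each e_j = u_j / sqrt(<u_j, u_j>) where u_j is the displayed integer vector. Then <v, e_j> = <v, u_j> / sqrt(<u_j, u_j>), so |<v, e_j>|^2 = <v, u_j>^2 / <u_j, u_j>.
Coefficients: <v, e_1> = -4/sqrt(6), <v, e_2> = 0/sqrt(46), <v, e_3> = -368/sqrt(15456).
Square and sum: Σ |<v, e_j>|^2 = 80/7.
Compute ||v||^2 = v·v = 14.
Deficit = 14 − 80/7 = 18/7 ≥ 0, confirming Bessel's inequality. (The deficit equals ||v − Σ <v,e_j> e_j||^2, the squared distance from v to span{e_j}.)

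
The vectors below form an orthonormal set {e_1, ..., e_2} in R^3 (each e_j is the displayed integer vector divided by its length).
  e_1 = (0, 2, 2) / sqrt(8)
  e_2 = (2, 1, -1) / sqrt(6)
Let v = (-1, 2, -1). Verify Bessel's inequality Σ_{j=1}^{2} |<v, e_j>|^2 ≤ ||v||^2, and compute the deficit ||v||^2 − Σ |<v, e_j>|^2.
Σ |<v, e_j>|^2 = 2/3; ||v||^2 = 6; deficit = 16/3

Write each e_j = u_j / sqrt(<u_j, u_j>) where u_j is the displayed integer vector. Then <v, e_j> = <v, u_j> / sqrt(<u_j, u_j>), so |<v, e_j>|^2 = <v, u_j>^2 / <u_j, u_j>.
Coefficients: <v, e_1> = 2/sqrt(8), <v, e_2> = 1/sqrt(6).
Square and sum: Σ |<v, e_j>|^2 = 2/3.
Compute ||v||^2 = v·v = 6.
Deficit = 6 − 2/3 = 16/3 ≥ 0, confirming Bessel's inequality. (The deficit equals ||v − Σ <v,e_j> e_j||^2, the squared distance from v to span{e_j}.)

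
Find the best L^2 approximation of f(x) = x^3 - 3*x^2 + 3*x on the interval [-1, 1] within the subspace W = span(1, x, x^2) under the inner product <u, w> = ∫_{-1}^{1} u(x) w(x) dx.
g(x) = -3*x^2 + 18*x/5

The best approximation g ∈ W is the orthogonal projection of f onto W. Writing g = a_0 + a_1 x + a_2 x^2, the coefficients solve the normal equations G · a = b where
  G_{ij} = <φ_i, φ_j> and b_i = <f, φ_i>, with φ_0 = 1, φ_1 = x, φ_2 = x^2.
G =
  [2, 0, 2/3]
  [0, 2/3, 0]
  [2/3, 0, 2/5],
b = (-2, 12/5, -6/5).
Solving gives a_0 = 0, a_1 = 18/5, a_2 = -3, so
  g(x) = -3*x^2 + 18*x/5.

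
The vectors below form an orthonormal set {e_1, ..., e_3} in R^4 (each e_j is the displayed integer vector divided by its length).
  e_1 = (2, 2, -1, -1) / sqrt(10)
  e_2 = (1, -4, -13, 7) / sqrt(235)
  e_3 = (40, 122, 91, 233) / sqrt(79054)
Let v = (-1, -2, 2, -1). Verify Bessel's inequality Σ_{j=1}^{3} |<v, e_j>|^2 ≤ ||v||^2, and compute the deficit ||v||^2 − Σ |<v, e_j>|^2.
Σ |<v, e_j>|^2 = 7734/841; ||v||^2 = 10; deficit = 676/841

Write each e_j = u_j / sqrt(<u_j, u_j>) where u_j is the displayed integer vector. Then <v, e_j> = <v, u_j> / sqrt(<u_j, u_j>), so |<v, e_j>|^2 = <v, u_j>^2 / <u_j, u_j>.
Coefficients: <v, e_1> = -7/sqrt(10), <v, e_2> = -26/sqrt(235), <v, e_3> = -335/sqrt(79054).
Square and sum: Σ |<v, e_j>|^2 = 7734/841.
Compute ||v||^2 = v·v = 10.
Deficit = 10 − 7734/841 = 676/841 ≥ 0, confirming Bessel's inequality. (The deficit equals ||v − Σ <v,e_j> e_j||^2, the squared distance from v to span{e_j}.)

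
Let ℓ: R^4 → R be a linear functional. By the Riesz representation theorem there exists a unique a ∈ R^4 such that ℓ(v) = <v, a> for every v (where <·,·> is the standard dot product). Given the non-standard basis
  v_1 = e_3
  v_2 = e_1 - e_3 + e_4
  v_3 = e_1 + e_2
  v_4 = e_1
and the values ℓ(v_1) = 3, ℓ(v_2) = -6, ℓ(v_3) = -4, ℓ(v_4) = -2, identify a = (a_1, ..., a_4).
a = (-2, -2, 3, -1)

Write a = (a_1, ..., a_4) in the standard basis. For each basis vector v_i, ℓ(v_i) = <v_i, a> is a linear equation in the a_j's. Collect the n equations into a matrix system V a = ℓ, where row i of V is v_i (expressed in the standard basis). Since V is invertible (lower-triangular with 1s on the diagonal, up to permutation), solve by back-substitution:
  V =
[[0, 0, 1, 0],
 [1, 0, -1, 1],
 [1, 1, 0, 0],
 [1, 0, 0, 0]]
  V a = (3, -6, -4, -2)
Solving gives a = (-2, -2, 3, -1).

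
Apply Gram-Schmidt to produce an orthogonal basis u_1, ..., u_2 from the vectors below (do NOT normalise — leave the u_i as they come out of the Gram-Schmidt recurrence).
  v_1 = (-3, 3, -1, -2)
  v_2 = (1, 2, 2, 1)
Orthogonal basis:
  u_1 = (-3, 3, -1, -2)
  u_2 = (20/23, 49/23, 45/23, 21/23)

Apply the Gram-Schmidt recurrence
  u_1 = v_1
  u_i = v_i − Σ_{j<i} ((v_i · u_j) / (u_j · u_j)) · u_j.

Step by step this gives:
  u_1 = (-3, 3, -1, -2)
  u_2 = (20/23, 49/23, 45/23, 21/23)

Orthogonality check:
  u_2 · u_1 = 0 (should be 0)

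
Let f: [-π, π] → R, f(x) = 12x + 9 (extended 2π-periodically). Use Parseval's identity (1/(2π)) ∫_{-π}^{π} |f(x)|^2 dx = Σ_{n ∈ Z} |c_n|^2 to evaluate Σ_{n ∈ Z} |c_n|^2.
Σ |c_n|^2 = 48π^2 + 81

Expand and integrate term by term over [-π, π]:
  ∫ (12x)^2 dx = 144·(2π^3/3); ∫ 2·12·(9)·x dx = 0 (odd integrand); ∫ 9^2 dx = 81·2π.
So (1/(2π)) ∫_{-π}^{π} (12x + 9)^2 dx = 144π^2/3 + 81 = 48π^2 + 81.
Parseval ⇒ Σ |c_n|^2 = 48π^2 + 81.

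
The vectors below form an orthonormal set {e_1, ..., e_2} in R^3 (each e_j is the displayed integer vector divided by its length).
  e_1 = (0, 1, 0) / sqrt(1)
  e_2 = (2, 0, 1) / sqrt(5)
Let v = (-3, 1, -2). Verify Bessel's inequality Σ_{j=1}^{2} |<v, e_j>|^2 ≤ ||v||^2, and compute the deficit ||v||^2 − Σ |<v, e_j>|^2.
Σ |<v, e_j>|^2 = 69/5; ||v||^2 = 14; deficit = 1/5

Write each e_j = u_j / sqrt(<u_j, u_j>) where u_j is the displayed integer vector. Then <v, e_j> = <v, u_j> / sqrt(<u_j, u_j>), so |<v, e_j>|^2 = <v, u_j>^2 / <u_j, u_j>.
Coefficients: <v, e_1> = 1/sqrt(1), <v, e_2> = -8/sqrt(5).
Square and sum: Σ |<v, e_j>|^2 = 69/5.
Compute ||v||^2 = v·v = 14.
Deficit = 14 − 69/5 = 1/5 ≥ 0, confirming Bessel's inequality. (The deficit equals ||v − Σ <v,e_j> e_j||^2, the squared distance from v to span{e_j}.)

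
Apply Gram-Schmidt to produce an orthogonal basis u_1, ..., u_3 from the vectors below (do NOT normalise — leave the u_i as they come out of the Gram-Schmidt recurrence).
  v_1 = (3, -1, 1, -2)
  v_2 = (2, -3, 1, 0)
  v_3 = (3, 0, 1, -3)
Orthogonal basis:
  u_1 = (3, -1, 1, -2)
  u_2 = (0, -7/3, 1/3, 4/3)
  u_3 = (-1/5, -1/10, 1/10, -1/5)

Apply the Gram-Schmidt recurrence
  u_1 = v_1
  u_i = v_i − Σ_{j<i} ((v_i · u_j) / (u_j · u_j)) · u_j.

Step by step this gives:
  u_1 = (3, -1, 1, -2)
  u_2 = (0, -7/3, 1/3, 4/3)
  u_3 = (-1/5, -1/10, 1/10, -1/5)

Orthogonality check:
  u_2 · u_1 = 0 (should be 0)
  u_3 · u_1 = 0 (should be 0)
  u_3 · u_2 = 0 (should be 0)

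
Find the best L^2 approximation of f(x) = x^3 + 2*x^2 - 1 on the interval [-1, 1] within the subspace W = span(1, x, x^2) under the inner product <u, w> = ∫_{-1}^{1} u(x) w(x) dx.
g(x) = 2*x^2 + 3*x/5 - 1

The best approximation g ∈ W is the orthogonal projection of f onto W. Writing g = a_0 + a_1 x + a_2 x^2, the coefficients solve the normal equations G · a = b where
  G_{ij} = <φ_i, φ_j> and b_i = <f, φ_i>, with φ_0 = 1, φ_1 = x, φ_2 = x^2.
G =
  [2, 0, 2/3]
  [0, 2/3, 0]
  [2/3, 0, 2/5],
b = (-2/3, 2/5, 2/15).
Solving gives a_0 = -1, a_1 = 3/5, a_2 = 2, so
  g(x) = 2*x^2 + 3*x/5 - 1.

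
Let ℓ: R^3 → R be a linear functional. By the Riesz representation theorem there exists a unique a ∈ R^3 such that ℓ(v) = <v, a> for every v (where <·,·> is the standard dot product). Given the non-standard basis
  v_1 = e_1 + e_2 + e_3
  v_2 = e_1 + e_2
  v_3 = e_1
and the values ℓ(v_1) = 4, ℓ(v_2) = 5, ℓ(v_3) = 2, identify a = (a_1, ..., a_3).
a = (2, 3, -1)

Write a = (a_1, ..., a_3) in the standard basis. For each basis vector v_i, ℓ(v_i) = <v_i, a> is a linear equation in the a_j's. Collect the n equations into a matrix system V a = ℓ, where row i of V is v_i (expressed in the standard basis). Since V is invertible (lower-triangular with 1s on the diagonal, up to permutation), solve by back-substitution:
  V =
[[1, 1, 1],
 [1, 1, 0],
 [1, 0, 0]]
  V a = (4, 5, 2)
Solving gives a = (2, 3, -1).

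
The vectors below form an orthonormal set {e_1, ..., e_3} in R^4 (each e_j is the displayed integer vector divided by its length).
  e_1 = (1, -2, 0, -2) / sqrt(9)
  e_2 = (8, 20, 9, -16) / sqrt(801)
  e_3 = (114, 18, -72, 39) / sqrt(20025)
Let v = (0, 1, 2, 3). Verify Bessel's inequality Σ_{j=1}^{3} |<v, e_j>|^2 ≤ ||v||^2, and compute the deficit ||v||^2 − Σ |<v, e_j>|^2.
Σ |<v, e_j>|^2 = 181/25; ||v||^2 = 14; deficit = 169/25

Write each e_j = u_j / sqrt(<u_j, u_j>) where u_j is the displayed integer vector. Then <v, e_j> = <v, u_j> / sqrt(<u_j, u_j>), so |<v, e_j>|^2 = <v, u_j>^2 / <u_j, u_j>.
Coefficients: <v, e_1> = -8/sqrt(9), <v, e_2> = -10/sqrt(801), <v, e_3> = -9/sqrt(20025).
Square and sum: Σ |<v, e_j>|^2 = 181/25.
Compute ||v||^2 = v·v = 14.
Deficit = 14 − 181/25 = 169/25 ≥ 0, confirming Bessel's inequality. (The deficit equals ||v − Σ <v,e_j> e_j||^2, the squared distance from v to span{e_j}.)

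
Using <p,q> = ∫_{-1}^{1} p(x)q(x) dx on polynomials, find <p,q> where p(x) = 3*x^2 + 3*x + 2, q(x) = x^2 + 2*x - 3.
<p,q> = -172/15

Expand the product: p(x)·q(x) = 3*x^4 + 9*x^3 - x^2 - 5*x - 6.
∫_{-1}^{1} of each monomial x^k gives [2/(k+1) if k even, 0 if k odd]. Integrating term-by-term (or equivalently evaluating the antiderivative F(x) = 3*x^5/5 + 9*x^4/4 - x^3/3 - 5*x^2/2 - 6*x at the endpoints):
  F(1) − F(−1) = -359/60 − (329/60) = -172/15.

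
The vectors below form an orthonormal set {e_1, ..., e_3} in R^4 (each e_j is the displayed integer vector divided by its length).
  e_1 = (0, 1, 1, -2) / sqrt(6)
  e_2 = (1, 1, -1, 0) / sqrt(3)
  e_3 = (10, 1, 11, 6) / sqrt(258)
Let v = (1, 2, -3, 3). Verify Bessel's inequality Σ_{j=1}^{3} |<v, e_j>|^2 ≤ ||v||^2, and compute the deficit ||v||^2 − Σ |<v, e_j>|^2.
Σ |<v, e_j>|^2 = 2606/129; ||v||^2 = 23; deficit = 361/129

Write each e_j = u_j / sqrt(<u_j, u_j>) where u_j is the displayed integer vector. Then <v, e_j> = <v, u_j> / sqrt(<u_j, u_j>), so |<v, e_j>|^2 = <v, u_j>^2 / <u_j, u_j>.
Coefficients: <v, e_1> = -7/sqrt(6), <v, e_2> = 6/sqrt(3), <v, e_3> = -3/sqrt(258).
Square and sum: Σ |<v, e_j>|^2 = 2606/129.
Compute ||v||^2 = v·v = 23.
Deficit = 23 − 2606/129 = 361/129 ≥ 0, confirming Bessel's inequality. (The deficit equals ||v − Σ <v,e_j> e_j||^2, the squared distance from v to span{e_j}.)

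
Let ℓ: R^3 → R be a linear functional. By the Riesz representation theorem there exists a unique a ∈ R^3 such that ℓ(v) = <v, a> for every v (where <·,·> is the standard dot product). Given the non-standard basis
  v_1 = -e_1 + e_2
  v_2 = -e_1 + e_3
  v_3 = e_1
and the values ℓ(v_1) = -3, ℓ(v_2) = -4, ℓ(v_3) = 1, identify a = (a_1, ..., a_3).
a = (1, -2, -3)

Write a = (a_1, ..., a_3) in the standard basis. For each basis vector v_i, ℓ(v_i) = <v_i, a> is a linear equation in the a_j's. Collect the n equations into a matrix system V a = ℓ, where row i of V is v_i (expressed in the standard basis). Since V is invertible (lower-triangular with 1s on the diagonal, up to permutation), solve by back-substitution:
  V =
[[-1, 1, 0],
 [-1, 0, 1],
 [1, 0, 0]]
  V a = (-3, -4, 1)
Solving gives a = (1, -2, -3).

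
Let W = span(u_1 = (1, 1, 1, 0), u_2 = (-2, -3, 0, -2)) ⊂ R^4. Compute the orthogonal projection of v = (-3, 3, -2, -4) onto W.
proj_W(v) = (-19/26, -12/13, -9/26, -5/13)

Set up U = [u_1 | ... | u_2] ∈ R^(4×2). The projector onto W = col(U) is P = U (U^T U)^(-1) U^T.
Compute U^T U =
  [3, -5]
  [-5, 17],
and U^T v = (-2, 5).
Solve U^T U · c = U^T v for the coefficients: c = (-9/26, 5/26). The projection is proj_W(v) = U c.
Check: (v - proj_W(v)) · u_1 = 0  (should be 0).
Check: (v - proj_W(v)) · u_2 = 0  (should be 0).
Result: proj_W(v) = (-19/26, -12/13, -9/26, -5/13).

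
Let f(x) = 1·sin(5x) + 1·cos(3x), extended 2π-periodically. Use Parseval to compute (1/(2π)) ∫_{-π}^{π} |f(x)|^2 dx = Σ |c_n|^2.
Σ |c_n|^2 = 1

Expand |f|^2 and use orthogonality of {sin(nx), cos(mx)} on [-π, π]:
  ∫_{-π}^{π} sin(nx)^2 dx = π, ∫ cos(mx)^2 dx = π, and cross terms integrate to 0.
So ∫_{-π}^{π} f(x)^2 dx = 1^2 · π + 1^2 · π = (1 + 1)π.
Divide by 2π: (1 + 1)/2 = 1.
By Parseval, this equals Σ |c_n|^2.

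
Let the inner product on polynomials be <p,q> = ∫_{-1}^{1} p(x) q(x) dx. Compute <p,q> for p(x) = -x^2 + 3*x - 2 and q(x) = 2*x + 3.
<p,q> = -10

Expand the product: p(x)·q(x) = -2*x^3 + 3*x^2 + 5*x - 6.
∫_{-1}^{1} of each monomial x^k gives [2/(k+1) if k even, 0 if k odd]. Integrating term-by-term (or equivalently evaluating the antiderivative F(x) = -x^4/2 + x^3 + 5*x^2/2 - 6*x at the endpoints):
  F(1) − F(−1) = -3 − (7) = -10.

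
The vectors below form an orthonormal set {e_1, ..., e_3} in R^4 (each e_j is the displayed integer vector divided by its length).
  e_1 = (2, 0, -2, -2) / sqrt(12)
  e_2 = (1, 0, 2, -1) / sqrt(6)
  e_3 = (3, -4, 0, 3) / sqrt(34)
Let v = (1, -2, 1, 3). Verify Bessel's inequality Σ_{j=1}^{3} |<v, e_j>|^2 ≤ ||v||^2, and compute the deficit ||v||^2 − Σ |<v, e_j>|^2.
Σ |<v, e_j>|^2 = 251/17; ||v||^2 = 15; deficit = 4/17

Write each e_j = u_j / sqrt(<u_j, u_j>) where u_j is the displayed integer vector. Then <v, e_j> = <v, u_j> / sqrt(<u_j, u_j>), so |<v, e_j>|^2 = <v, u_j>^2 / <u_j, u_j>.
Coefficients: <v, e_1> = -6/sqrt(12), <v, e_2> = 0/sqrt(6), <v, e_3> = 20/sqrt(34).
Square and sum: Σ |<v, e_j>|^2 = 251/17.
Compute ||v||^2 = v·v = 15.
Deficit = 15 − 251/17 = 4/17 ≥ 0, confirming Bessel's inequality. (The deficit equals ||v − Σ <v,e_j> e_j||^2, the squared distance from v to span{e_j}.)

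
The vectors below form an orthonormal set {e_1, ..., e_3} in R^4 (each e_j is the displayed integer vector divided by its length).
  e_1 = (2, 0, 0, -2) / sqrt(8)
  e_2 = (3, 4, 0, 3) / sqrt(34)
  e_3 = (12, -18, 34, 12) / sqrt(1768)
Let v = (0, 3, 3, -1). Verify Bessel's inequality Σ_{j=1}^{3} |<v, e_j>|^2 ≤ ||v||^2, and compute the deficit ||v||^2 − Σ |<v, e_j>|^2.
Σ |<v, e_j>|^2 = 47/13; ||v||^2 = 19; deficit = 200/13

Write each e_j = u_j / sqrt(<u_j, u_j>) where u_j is the displayed integer vector. Then <v, e_j> = <v, u_j> / sqrt(<u_j, u_j>), so |<v, e_j>|^2 = <v, u_j>^2 / <u_j, u_j>.
Coefficients: <v, e_1> = 2/sqrt(8), <v, e_2> = 9/sqrt(34), <v, e_3> = 36/sqrt(1768).
Square and sum: Σ |<v, e_j>|^2 = 47/13.
Compute ||v||^2 = v·v = 19.
Deficit = 19 − 47/13 = 200/13 ≥ 0, confirming Bessel's inequality. (The deficit equals ||v − Σ <v,e_j> e_j||^2, the squared distance from v to span{e_j}.)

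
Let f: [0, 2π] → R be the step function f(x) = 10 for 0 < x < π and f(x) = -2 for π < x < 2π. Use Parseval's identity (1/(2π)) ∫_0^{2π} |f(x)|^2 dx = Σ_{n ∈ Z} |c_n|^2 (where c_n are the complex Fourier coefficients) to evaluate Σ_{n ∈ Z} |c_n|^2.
Σ |c_n|^2 = 52

Parseval equates the L^2 energy of f (normalised by 1/(2π)) with the ℓ^2 sum of its Fourier coefficients: (1/(2π)) ∫_0^{2π} |f|^2 = Σ |c_n|^2.
Compute the left side: (1/(2π)) [∫_0^π 10^2 dx + ∫_π^{2π} (-2)^2 dx] = (1/(2π)) · (100π + 4π) = (100 + 4)/2 = 52.
So Σ_{n ∈ Z} |c_n|^2 = 52.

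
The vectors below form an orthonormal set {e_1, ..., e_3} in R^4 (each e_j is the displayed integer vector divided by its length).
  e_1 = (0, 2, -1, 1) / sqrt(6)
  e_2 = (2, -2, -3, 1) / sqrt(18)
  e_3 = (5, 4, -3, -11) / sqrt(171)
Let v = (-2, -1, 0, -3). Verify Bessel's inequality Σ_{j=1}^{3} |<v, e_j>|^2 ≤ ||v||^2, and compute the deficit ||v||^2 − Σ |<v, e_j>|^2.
Σ |<v, e_j>|^2 = 23/3; ||v||^2 = 14; deficit = 19/3

Write each e_j = u_j / sqrt(<u_j, u_j>) where u_j is the displayed integer vector. Then <v, e_j> = <v, u_j> / sqrt(<u_j, u_j>), so |<v, e_j>|^2 = <v, u_j>^2 / <u_j, u_j>.
Coefficients: <v, e_1> = -5/sqrt(6), <v, e_2> = -5/sqrt(18), <v, e_3> = 19/sqrt(171).
Square and sum: Σ |<v, e_j>|^2 = 23/3.
Compute ||v||^2 = v·v = 14.
Deficit = 14 − 23/3 = 19/3 ≥ 0, confirming Bessel's inequality. (The deficit equals ||v − Σ <v,e_j> e_j||^2, the squared distance from v to span{e_j}.)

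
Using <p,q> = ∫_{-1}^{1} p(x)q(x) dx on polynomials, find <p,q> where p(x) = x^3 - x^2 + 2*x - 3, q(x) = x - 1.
<p,q> = 42/5

Expand the product: p(x)·q(x) = x^4 - 2*x^3 + 3*x^2 - 5*x + 3.
∫_{-1}^{1} of each monomial x^k gives [2/(k+1) if k even, 0 if k odd]. Integrating term-by-term (or equivalently evaluating the antiderivative F(x) = x^5/5 - x^4/2 + x^3 - 5*x^2/2 + 3*x at the endpoints):
  F(1) − F(−1) = 6/5 − (-36/5) = 42/5.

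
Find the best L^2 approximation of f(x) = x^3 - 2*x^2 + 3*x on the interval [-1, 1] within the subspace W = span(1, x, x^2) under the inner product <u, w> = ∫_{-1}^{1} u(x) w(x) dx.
g(x) = -2*x^2 + 18*x/5

The best approximation g ∈ W is the orthogonal projection of f onto W. Writing g = a_0 + a_1 x + a_2 x^2, the coefficients solve the normal equations G · a = b where
  G_{ij} = <φ_i, φ_j> and b_i = <f, φ_i>, with φ_0 = 1, φ_1 = x, φ_2 = x^2.
G =
  [2, 0, 2/3]
  [0, 2/3, 0]
  [2/3, 0, 2/5],
b = (-4/3, 12/5, -4/5).
Solving gives a_0 = 0, a_1 = 18/5, a_2 = -2, so
  g(x) = -2*x^2 + 18*x/5.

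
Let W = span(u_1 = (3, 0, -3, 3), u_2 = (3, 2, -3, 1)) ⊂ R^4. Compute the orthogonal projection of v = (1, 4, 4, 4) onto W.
proj_W(v) = (2/5, 1/5, -2/5, 1/5)

Set up U = [u_1 | ... | u_2] ∈ R^(4×2). The projector onto W = col(U) is P = U (U^T U)^(-1) U^T.
Compute U^T U =
  [27, 21]
  [21, 23],
and U^T v = (3, 3).
Solve U^T U · c = U^T v for the coefficients: c = (1/30, 1/10). The projection is proj_W(v) = U c.
Check: (v - proj_W(v)) · u_1 = 0  (should be 0).
Check: (v - proj_W(v)) · u_2 = 0  (should be 0).
Result: proj_W(v) = (2/5, 1/5, -2/5, 1/5).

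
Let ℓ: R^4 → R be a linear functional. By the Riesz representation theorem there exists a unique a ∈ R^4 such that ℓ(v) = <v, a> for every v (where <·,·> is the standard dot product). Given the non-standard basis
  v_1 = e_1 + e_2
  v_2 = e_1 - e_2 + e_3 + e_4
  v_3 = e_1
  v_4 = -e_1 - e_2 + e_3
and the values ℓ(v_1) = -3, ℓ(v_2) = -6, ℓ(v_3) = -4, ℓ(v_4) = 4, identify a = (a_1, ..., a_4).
a = (-4, 1, 1, -2)

Write a = (a_1, ..., a_4) in the standard basis. For each basis vector v_i, ℓ(v_i) = <v_i, a> is a linear equation in the a_j's. Collect the n equations into a matrix system V a = ℓ, where row i of V is v_i (expressed in the standard basis). Since V is invertible (lower-triangular with 1s on the diagonal, up to permutation), solve by back-substitution:
  V =
[[1, 1, 0, 0],
 [1, -1, 1, 1],
 [1, 0, 0, 0],
 [-1, -1, 1, 0]]
  V a = (-3, -6, -4, 4)
Solving gives a = (-4, 1, 1, -2).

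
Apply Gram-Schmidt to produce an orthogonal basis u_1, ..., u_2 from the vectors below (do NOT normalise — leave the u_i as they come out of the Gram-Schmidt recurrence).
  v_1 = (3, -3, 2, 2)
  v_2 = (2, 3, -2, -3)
Orthogonal basis:
  u_1 = (3, -3, 2, 2)
  u_2 = (7/2, 3/2, -1, -2)

Apply the Gram-Schmidt recurrence
  u_1 = v_1
  u_i = v_i − Σ_{j<i} ((v_i · u_j) / (u_j · u_j)) · u_j.

Step by step this gives:
  u_1 = (3, -3, 2, 2)
  u_2 = (7/2, 3/2, -1, -2)

Orthogonality check:
  u_2 · u_1 = 0 (should be 0)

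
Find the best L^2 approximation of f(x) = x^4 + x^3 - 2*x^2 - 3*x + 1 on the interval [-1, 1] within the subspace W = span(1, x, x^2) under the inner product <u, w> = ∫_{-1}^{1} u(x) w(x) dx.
g(x) = -8*x^2/7 - 12*x/5 + 32/35

The best approximation g ∈ W is the orthogonal projection of f onto W. Writing g = a_0 + a_1 x + a_2 x^2, the coefficients solve the normal equations G · a = b where
  G_{ij} = <φ_i, φ_j> and b_i = <f, φ_i>, with φ_0 = 1, φ_1 = x, φ_2 = x^2.
G =
  [2, 0, 2/3]
  [0, 2/3, 0]
  [2/3, 0, 2/5],
b = (16/15, -8/5, 16/105).
Solving gives a_0 = 32/35, a_1 = -12/5, a_2 = -8/7, so
  g(x) = -8*x^2/7 - 12*x/5 + 32/35.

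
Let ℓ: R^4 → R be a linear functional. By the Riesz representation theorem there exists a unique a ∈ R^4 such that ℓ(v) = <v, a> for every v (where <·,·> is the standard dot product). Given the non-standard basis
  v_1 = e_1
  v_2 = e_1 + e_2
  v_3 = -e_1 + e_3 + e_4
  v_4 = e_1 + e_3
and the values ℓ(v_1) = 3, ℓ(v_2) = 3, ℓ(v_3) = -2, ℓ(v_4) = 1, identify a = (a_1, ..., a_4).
a = (3, 0, -2, 3)

Write a = (a_1, ..., a_4) in the standard basis. For each basis vector v_i, ℓ(v_i) = <v_i, a> is a linear equation in the a_j's. Collect the n equations into a matrix system V a = ℓ, where row i of V is v_i (expressed in the standard basis). Since V is invertible (lower-triangular with 1s on the diagonal, up to permutation), solve by back-substitution:
  V =
[[1, 0, 0, 0],
 [1, 1, 0, 0],
 [-1, 0, 1, 1],
 [1, 0, 1, 0]]
  V a = (3, 3, -2, 1)
Solving gives a = (3, 0, -2, 3).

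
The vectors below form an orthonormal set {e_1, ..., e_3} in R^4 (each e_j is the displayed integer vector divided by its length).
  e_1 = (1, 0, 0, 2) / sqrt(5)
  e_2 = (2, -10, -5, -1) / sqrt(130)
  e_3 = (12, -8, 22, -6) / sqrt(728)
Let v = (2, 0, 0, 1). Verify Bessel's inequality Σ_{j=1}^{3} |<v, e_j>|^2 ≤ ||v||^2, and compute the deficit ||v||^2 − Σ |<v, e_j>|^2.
Σ |<v, e_j>|^2 = 26/7; ||v||^2 = 5; deficit = 9/7

Write each e_j = u_j / sqrt(<u_j, u_j>) where u_j is the displayed integer vector. Then <v, e_j> = <v, u_j> / sqrt(<u_j, u_j>), so |<v, e_j>|^2 = <v, u_j>^2 / <u_j, u_j>.
Coefficients: <v, e_1> = 4/sqrt(5), <v, e_2> = 3/sqrt(130), <v, e_3> = 18/sqrt(728).
Square and sum: Σ |<v, e_j>|^2 = 26/7.
Compute ||v||^2 = v·v = 5.
Deficit = 5 − 26/7 = 9/7 ≥ 0, confirming Bessel's inequality. (The deficit equals ||v − Σ <v,e_j> e_j||^2, the squared distance from v to span{e_j}.)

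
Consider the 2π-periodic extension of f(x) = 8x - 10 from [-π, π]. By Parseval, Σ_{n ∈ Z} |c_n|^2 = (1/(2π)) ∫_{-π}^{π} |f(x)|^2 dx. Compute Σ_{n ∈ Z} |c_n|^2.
Σ |c_n|^2 = 64π^2/3 + 100

Expand and integrate term by term over [-π, π]:
  ∫ (8x)^2 dx = 64·(2π^3/3); ∫ 2·8·(-10)·x dx = 0 (odd integrand); ∫ (-10)^2 dx = 100·2π.
So (1/(2π)) ∫_{-π}^{π} (8x - 10)^2 dx = 64π^2/3 + 100 = 64π^2/3 + 100.
Parseval ⇒ Σ |c_n|^2 = 64π^2/3 + 100.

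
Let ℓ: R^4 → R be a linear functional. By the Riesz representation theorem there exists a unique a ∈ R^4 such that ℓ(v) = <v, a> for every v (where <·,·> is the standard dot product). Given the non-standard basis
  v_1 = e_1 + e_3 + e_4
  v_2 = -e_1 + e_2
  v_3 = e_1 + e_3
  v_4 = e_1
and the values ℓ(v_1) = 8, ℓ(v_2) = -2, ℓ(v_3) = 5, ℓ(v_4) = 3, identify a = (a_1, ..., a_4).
a = (3, 1, 2, 3)

Write a = (a_1, ..., a_4) in the standard basis. For each basis vector v_i, ℓ(v_i) = <v_i, a> is a linear equation in the a_j's. Collect the n equations into a matrix system V a = ℓ, where row i of V is v_i (expressed in the standard basis). Since V is invertible (lower-triangular with 1s on the diagonal, up to permutation), solve by back-substitution:
  V =
[[1, 0, 1, 1],
 [-1, 1, 0, 0],
 [1, 0, 1, 0],
 [1, 0, 0, 0]]
  V a = (8, -2, 5, 3)
Solving gives a = (3, 1, 2, 3).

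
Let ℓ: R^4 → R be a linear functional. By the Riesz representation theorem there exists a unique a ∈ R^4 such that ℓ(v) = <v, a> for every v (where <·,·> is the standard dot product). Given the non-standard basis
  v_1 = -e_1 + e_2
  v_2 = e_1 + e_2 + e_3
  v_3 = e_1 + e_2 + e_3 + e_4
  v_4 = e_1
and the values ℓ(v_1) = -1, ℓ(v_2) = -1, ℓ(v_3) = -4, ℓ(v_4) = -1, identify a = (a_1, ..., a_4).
a = (-1, -2, 2, -3)

Write a = (a_1, ..., a_4) in the standard basis. For each basis vector v_i, ℓ(v_i) = <v_i, a> is a linear equation in the a_j's. Collect the n equations into a matrix system V a = ℓ, where row i of V is v_i (expressed in the standard basis). Since V is invertible (lower-triangular with 1s on the diagonal, up to permutation), solve by back-substitution:
  V =
[[-1, 1, 0, 0],
 [1, 1, 1, 0],
 [1, 1, 1, 1],
 [1, 0, 0, 0]]
  V a = (-1, -1, -4, -1)
Solving gives a = (-1, -2, 2, -3).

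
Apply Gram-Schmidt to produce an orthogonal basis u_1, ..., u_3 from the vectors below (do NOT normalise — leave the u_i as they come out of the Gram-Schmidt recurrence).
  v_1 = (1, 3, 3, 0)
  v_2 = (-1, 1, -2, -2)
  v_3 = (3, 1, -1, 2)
Orthogonal basis:
  u_1 = (1, 3, 3, 0)
  u_2 = (-15/19, 31/19, -26/19, -2)
  u_3 = (74/29, 98/87, -172/87, 110/87)

Apply the Gram-Schmidt recurrence
  u_1 = v_1
  u_i = v_i − Σ_{j<i} ((v_i · u_j) / (u_j · u_j)) · u_j.

Step by step this gives:
  u_1 = (1, 3, 3, 0)
  u_2 = (-15/19, 31/19, -26/19, -2)
  u_3 = (74/29, 98/87, -172/87, 110/87)

Orthogonality check:
  u_2 · u_1 = 0 (should be 0)
  u_3 · u_1 = 0 (should be 0)
  u_3 · u_2 = 0 (should be 0)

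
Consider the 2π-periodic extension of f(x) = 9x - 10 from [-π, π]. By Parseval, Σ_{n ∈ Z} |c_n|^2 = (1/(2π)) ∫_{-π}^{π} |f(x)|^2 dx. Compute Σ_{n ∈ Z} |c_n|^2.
Σ |c_n|^2 = 27π^2 + 100

Expand and integrate term by term over [-π, π]:
  ∫ (9x)^2 dx = 81·(2π^3/3); ∫ 2·9·(-10)·x dx = 0 (odd integrand); ∫ (-10)^2 dx = 100·2π.
So (1/(2π)) ∫_{-π}^{π} (9x - 10)^2 dx = 81π^2/3 + 100 = 27π^2 + 100.
Parseval ⇒ Σ |c_n|^2 = 27π^2 + 100.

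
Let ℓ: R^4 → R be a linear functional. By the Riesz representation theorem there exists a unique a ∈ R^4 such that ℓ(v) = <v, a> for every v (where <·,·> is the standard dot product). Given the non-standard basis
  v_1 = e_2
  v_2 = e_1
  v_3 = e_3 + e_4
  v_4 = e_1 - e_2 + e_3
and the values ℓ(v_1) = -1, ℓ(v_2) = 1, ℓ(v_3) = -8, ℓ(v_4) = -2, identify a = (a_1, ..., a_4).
a = (1, -1, -4, -4)

Write a = (a_1, ..., a_4) in the standard basis. For each basis vector v_i, ℓ(v_i) = <v_i, a> is a linear equation in the a_j's. Collect the n equations into a matrix system V a = ℓ, where row i of V is v_i (expressed in the standard basis). Since V is invertible (lower-triangular with 1s on the diagonal, up to permutation), solve by back-substitution:
  V =
[[0, 1, 0, 0],
 [1, 0, 0, 0],
 [0, 0, 1, 1],
 [1, -1, 1, 0]]
  V a = (-1, 1, -8, -2)
Solving gives a = (1, -1, -4, -4).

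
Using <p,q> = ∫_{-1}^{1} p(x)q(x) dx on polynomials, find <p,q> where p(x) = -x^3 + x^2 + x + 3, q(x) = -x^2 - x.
<p,q> = -8/3

Expand the product: p(x)·q(x) = x^5 - 2*x^3 - 4*x^2 - 3*x.
∫_{-1}^{1} of each monomial x^k gives [2/(k+1) if k even, 0 if k odd]. Integrating term-by-term (or equivalently evaluating the antiderivative F(x) = x^6/6 - x^4/2 - 4*x^3/3 - 3*x^2/2 at the endpoints):
  F(1) − F(−1) = -19/6 − (-1/2) = -8/3.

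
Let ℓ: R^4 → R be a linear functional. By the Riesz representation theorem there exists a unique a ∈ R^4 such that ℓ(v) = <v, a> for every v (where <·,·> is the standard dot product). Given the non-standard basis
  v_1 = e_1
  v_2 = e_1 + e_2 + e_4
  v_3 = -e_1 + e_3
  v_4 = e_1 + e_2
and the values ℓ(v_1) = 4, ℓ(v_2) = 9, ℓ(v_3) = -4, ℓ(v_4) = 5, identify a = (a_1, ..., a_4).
a = (4, 1, 0, 4)

Write a = (a_1, ..., a_4) in the standard basis. For each basis vector v_i, ℓ(v_i) = <v_i, a> is a linear equation in the a_j's. Collect the n equations into a matrix system V a = ℓ, where row i of V is v_i (expressed in the standard basis). Since V is invertible (lower-triangular with 1s on the diagonal, up to permutation), solve by back-substitution:
  V =
[[1, 0, 0, 0],
 [1, 1, 0, 1],
 [-1, 0, 1, 0],
 [1, 1, 0, 0]]
  V a = (4, 9, -4, 5)
Solving gives a = (4, 1, 0, 4).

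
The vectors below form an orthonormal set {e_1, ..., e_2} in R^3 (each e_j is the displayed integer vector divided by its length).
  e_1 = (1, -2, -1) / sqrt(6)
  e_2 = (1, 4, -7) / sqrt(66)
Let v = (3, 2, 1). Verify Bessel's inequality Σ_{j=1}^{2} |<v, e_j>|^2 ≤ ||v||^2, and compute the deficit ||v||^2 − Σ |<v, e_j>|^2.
Σ |<v, e_j>|^2 = 10/11; ||v||^2 = 14; deficit = 144/11

Write each e_j = u_j / sqrt(<u_j, u_j>) where u_j is the displayed integer vector. Then <v, e_j> = <v, u_j> / sqrt(<u_j, u_j>), so |<v, e_j>|^2 = <v, u_j>^2 / <u_j, u_j>.
Coefficients: <v, e_1> = -2/sqrt(6), <v, e_2> = 4/sqrt(66).
Square and sum: Σ |<v, e_j>|^2 = 10/11.
Compute ||v||^2 = v·v = 14.
Deficit = 14 − 10/11 = 144/11 ≥ 0, confirming Bessel's inequality. (The deficit equals ||v − Σ <v,e_j> e_j||^2, the squared distance from v to span{e_j}.)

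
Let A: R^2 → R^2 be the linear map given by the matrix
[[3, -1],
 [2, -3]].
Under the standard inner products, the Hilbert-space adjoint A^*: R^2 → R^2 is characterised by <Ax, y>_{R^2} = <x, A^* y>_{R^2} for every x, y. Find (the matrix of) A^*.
A^* = A^T =
[[3, 2],
 [-1, -3]]

For real matrices with standard dot products, the defining identity <Ax, y> = <x, A^* y> gives (Ax)^T y = x^T (A^*) y, i.e. x^T A^T y = x^T (A^*) y. Since this holds for all x, y, we must have A^* = A^T. Therefore
A^* =
[[3, 2],
 [-1, -3]].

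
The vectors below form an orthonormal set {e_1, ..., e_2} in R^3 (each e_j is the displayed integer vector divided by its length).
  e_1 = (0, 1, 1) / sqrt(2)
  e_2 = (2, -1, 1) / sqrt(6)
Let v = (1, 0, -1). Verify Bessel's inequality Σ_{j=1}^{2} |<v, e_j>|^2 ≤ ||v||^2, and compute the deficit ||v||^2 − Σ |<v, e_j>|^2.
Σ |<v, e_j>|^2 = 2/3; ||v||^2 = 2; deficit = 4/3

Write each e_j = u_j / sqrt(<u_j, u_j>) where u_j is the displayed integer vector. Then <v, e_j> = <v, u_j> / sqrt(<u_j, u_j>), so |<v, e_j>|^2 = <v, u_j>^2 / <u_j, u_j>.
Coefficients: <v, e_1> = -1/sqrt(2), <v, e_2> = 1/sqrt(6).
Square and sum: Σ |<v, e_j>|^2 = 2/3.
Compute ||v||^2 = v·v = 2.
Deficit = 2 − 2/3 = 4/3 ≥ 0, confirming Bessel's inequality. (The deficit equals ||v − Σ <v,e_j> e_j||^2, the squared distance from v to span{e_j}.)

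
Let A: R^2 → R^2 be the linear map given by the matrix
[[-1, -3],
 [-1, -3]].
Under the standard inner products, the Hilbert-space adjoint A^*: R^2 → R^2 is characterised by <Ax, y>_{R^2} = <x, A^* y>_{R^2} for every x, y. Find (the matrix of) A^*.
A^* = A^T =
[[-1, -1],
 [-3, -3]]

For real matrices with standard dot products, the defining identity <Ax, y> = <x, A^* y> gives (Ax)^T y = x^T (A^*) y, i.e. x^T A^T y = x^T (A^*) y. Since this holds for all x, y, we must have A^* = A^T. Therefore
A^* =
[[-1, -1],
 [-3, -3]].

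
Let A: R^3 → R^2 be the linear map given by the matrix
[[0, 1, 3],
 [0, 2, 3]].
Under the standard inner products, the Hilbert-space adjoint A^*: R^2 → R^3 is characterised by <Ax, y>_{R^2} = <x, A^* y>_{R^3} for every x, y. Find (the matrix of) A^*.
A^* = A^T =
[[0, 0],
 [1, 2],
 [3, 3]]

For real matrices with standard dot products, the defining identity <Ax, y> = <x, A^* y> gives (Ax)^T y = x^T (A^*) y, i.e. x^T A^T y = x^T (A^*) y. Since this holds for all x, y, we must have A^* = A^T. Therefore
A^* =
[[0, 0],
 [1, 2],
 [3, 3]].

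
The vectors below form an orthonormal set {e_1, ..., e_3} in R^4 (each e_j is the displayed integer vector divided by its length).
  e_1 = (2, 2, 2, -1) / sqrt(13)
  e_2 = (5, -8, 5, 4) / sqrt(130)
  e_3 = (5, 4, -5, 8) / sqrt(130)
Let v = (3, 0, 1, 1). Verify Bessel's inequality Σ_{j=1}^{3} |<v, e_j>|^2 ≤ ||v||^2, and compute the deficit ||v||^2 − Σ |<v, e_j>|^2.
Σ |<v, e_j>|^2 = 139/13; ||v||^2 = 11; deficit = 4/13

Write each e_j = u_j / sqrt(<u_j, u_j>) where u_j is the displayed integer vector. Then <v, e_j> = <v, u_j> / sqrt(<u_j, u_j>), so |<v, e_j>|^2 = <v, u_j>^2 / <u_j, u_j>.
Coefficients: <v, e_1> = 7/sqrt(13), <v, e_2> = 24/sqrt(130), <v, e_3> = 18/sqrt(130).
Square and sum: Σ |<v, e_j>|^2 = 139/13.
Compute ||v||^2 = v·v = 11.
Deficit = 11 − 139/13 = 4/13 ≥ 0, confirming Bessel's inequality. (The deficit equals ||v − Σ <v,e_j> e_j||^2, the squared distance from v to span{e_j}.)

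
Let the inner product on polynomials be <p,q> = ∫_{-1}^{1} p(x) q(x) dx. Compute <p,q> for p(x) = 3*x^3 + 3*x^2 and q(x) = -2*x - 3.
<p,q> = -42/5

Expand the product: p(x)·q(x) = -6*x^4 - 15*x^3 - 9*x^2.
∫_{-1}^{1} of each monomial x^k gives [2/(k+1) if k even, 0 if k odd]. Integrating term-by-term (or equivalently evaluating the antiderivative F(x) = -6*x^5/5 - 15*x^4/4 - 3*x^3 at the endpoints):
  F(1) − F(−1) = -159/20 − (9/20) = -42/5.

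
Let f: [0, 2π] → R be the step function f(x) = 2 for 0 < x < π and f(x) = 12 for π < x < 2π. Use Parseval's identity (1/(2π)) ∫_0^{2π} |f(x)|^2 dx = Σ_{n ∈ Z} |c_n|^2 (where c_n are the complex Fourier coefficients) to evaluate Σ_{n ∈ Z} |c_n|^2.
Σ |c_n|^2 = 74

Parseval equates the L^2 energy of f (normalised by 1/(2π)) with the ℓ^2 sum of its Fourier coefficients: (1/(2π)) ∫_0^{2π} |f|^2 = Σ |c_n|^2.
Compute the left side: (1/(2π)) [∫_0^π 2^2 dx + ∫_π^{2π} 12^2 dx] = (1/(2π)) · (4π + 144π) = (4 + 144)/2 = 74.
So Σ_{n ∈ Z} |c_n|^2 = 74.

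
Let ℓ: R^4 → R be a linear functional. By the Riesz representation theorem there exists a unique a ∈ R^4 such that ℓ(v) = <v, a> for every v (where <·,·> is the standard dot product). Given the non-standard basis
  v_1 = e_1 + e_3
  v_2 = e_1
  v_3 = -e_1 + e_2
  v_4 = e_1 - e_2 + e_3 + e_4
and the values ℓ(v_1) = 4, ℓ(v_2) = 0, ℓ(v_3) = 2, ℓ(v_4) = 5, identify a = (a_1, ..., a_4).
a = (0, 2, 4, 3)

Write a = (a_1, ..., a_4) in the standard basis. For each basis vector v_i, ℓ(v_i) = <v_i, a> is a linear equation in the a_j's. Collect the n equations into a matrix system V a = ℓ, where row i of V is v_i (expressed in the standard basis). Since V is invertible (lower-triangular with 1s on the diagonal, up to permutation), solve by back-substitution:
  V =
[[1, 0, 1, 0],
 [1, 0, 0, 0],
 [-1, 1, 0, 0],
 [1, -1, 1, 1]]
  V a = (4, 0, 2, 5)
Solving gives a = (0, 2, 4, 3).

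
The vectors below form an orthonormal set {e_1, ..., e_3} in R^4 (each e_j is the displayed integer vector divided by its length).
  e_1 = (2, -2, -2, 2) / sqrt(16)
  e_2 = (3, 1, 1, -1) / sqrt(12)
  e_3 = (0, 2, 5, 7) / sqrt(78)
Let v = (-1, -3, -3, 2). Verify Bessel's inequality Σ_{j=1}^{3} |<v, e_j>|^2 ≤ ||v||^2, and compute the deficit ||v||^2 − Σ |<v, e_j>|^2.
Σ |<v, e_j>|^2 = 597/26; ||v||^2 = 23; deficit = 1/26

Write each e_j = u_j / sqrt(<u_j, u_j>) where u_j is the displayed integer vector. Then <v, e_j> = <v, u_j> / sqrt(<u_j, u_j>), so |<v, e_j>|^2 = <v, u_j>^2 / <u_j, u_j>.
Coefficients: <v, e_1> = 14/sqrt(16), <v, e_2> = -11/sqrt(12), <v, e_3> = -7/sqrt(78).
Square and sum: Σ |<v, e_j>|^2 = 597/26.
Compute ||v||^2 = v·v = 23.
Deficit = 23 − 597/26 = 1/26 ≥ 0, confirming Bessel's inequality. (The deficit equals ||v − Σ <v,e_j> e_j||^2, the squared distance from v to span{e_j}.)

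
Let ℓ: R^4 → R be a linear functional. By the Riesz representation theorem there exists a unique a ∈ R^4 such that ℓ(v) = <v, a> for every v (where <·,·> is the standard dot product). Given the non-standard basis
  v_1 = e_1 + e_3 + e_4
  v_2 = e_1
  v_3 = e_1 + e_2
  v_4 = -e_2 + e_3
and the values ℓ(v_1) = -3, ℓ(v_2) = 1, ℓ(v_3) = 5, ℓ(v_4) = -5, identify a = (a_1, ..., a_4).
a = (1, 4, -1, -3)

Write a = (a_1, ..., a_4) in the standard basis. For each basis vector v_i, ℓ(v_i) = <v_i, a> is a linear equation in the a_j's. Collect the n equations into a matrix system V a = ℓ, where row i of V is v_i (expressed in the standard basis). Since V is invertible (lower-triangular with 1s on the diagonal, up to permutation), solve by back-substitution:
  V =
[[1, 0, 1, 1],
 [1, 0, 0, 0],
 [1, 1, 0, 0],
 [0, -1, 1, 0]]
  V a = (-3, 1, 5, -5)
Solving gives a = (1, 4, -1, -3).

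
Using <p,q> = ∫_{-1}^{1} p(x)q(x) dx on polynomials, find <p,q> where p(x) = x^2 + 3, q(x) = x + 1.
<p,q> = 20/3

Expand the product: p(x)·q(x) = x^3 + x^2 + 3*x + 3.
∫_{-1}^{1} of each monomial x^k gives [2/(k+1) if k even, 0 if k odd]. Integrating term-by-term (or equivalently evaluating the antiderivative F(x) = x^4/4 + x^3/3 + 3*x^2/2 + 3*x at the endpoints):
  F(1) − F(−1) = 61/12 − (-19/12) = 20/3.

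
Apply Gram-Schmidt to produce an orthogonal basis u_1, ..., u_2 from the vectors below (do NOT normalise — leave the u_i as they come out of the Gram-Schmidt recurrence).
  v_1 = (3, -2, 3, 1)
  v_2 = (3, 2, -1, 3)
Orthogonal basis:
  u_1 = (3, -2, 3, 1)
  u_2 = (54/23, 56/23, -38/23, 64/23)

Apply the Gram-Schmidt recurrence
  u_1 = v_1
  u_i = v_i − Σ_{j<i} ((v_i · u_j) / (u_j · u_j)) · u_j.

Step by step this gives:
  u_1 = (3, -2, 3, 1)
  u_2 = (54/23, 56/23, -38/23, 64/23)

Orthogonality check:
  u_2 · u_1 = 0 (should be 0)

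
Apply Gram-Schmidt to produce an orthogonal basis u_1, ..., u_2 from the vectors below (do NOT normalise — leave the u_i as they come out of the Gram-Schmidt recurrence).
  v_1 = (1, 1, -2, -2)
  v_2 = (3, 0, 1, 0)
Orthogonal basis:
  u_1 = (1, 1, -2, -2)
  u_2 = (29/10, -1/10, 6/5, 1/5)

Apply the Gram-Schmidt recurrence
  u_1 = v_1
  u_i = v_i − Σ_{j<i} ((v_i · u_j) / (u_j · u_j)) · u_j.

Step by step this gives:
  u_1 = (1, 1, -2, -2)
  u_2 = (29/10, -1/10, 6/5, 1/5)

Orthogonality check:
  u_2 · u_1 = 0 (should be 0)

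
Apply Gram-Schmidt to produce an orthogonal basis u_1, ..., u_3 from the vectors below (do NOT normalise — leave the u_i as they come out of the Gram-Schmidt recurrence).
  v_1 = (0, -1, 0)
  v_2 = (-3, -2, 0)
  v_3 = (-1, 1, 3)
Orthogonal basis:
  u_1 = (0, -1, 0)
  u_2 = (-3, 0, 0)
  u_3 = (0, 0, 3)

Apply the Gram-Schmidt recurrence
  u_1 = v_1
  u_i = v_i − Σ_{j<i} ((v_i · u_j) / (u_j · u_j)) · u_j.

Step by step this gives:
  u_1 = (0, -1, 0)
  u_2 = (-3, 0, 0)
  u_3 = (0, 0, 3)

Orthogonality check:
  u_2 · u_1 = 0 (should be 0)
  u_3 · u_1 = 0 (should be 0)
  u_3 · u_2 = 0 (should be 0)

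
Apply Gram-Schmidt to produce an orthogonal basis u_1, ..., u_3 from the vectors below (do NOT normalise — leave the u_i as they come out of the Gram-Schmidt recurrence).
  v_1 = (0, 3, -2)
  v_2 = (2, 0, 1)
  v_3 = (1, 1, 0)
Orthogonal basis:
  u_1 = (0, 3, -2)
  u_2 = (2, 6/13, 9/13)
  u_3 = (-3/61, 4/61, 6/61)

Apply the Gram-Schmidt recurrence
  u_1 = v_1
  u_i = v_i − Σ_{j<i} ((v_i · u_j) / (u_j · u_j)) · u_j.

Step by step this gives:
  u_1 = (0, 3, -2)
  u_2 = (2, 6/13, 9/13)
  u_3 = (-3/61, 4/61, 6/61)

Orthogonality check:
  u_2 · u_1 = 0 (should be 0)
  u_3 · u_1 = 0 (should be 0)
  u_3 · u_2 = 0 (should be 0)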